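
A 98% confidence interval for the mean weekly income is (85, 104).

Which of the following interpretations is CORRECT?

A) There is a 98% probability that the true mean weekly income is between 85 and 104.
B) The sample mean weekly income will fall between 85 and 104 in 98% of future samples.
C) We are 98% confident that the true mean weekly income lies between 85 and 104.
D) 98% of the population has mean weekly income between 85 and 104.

A confidence interval represents our confidence in the procedure, not a probability statement about the parameter.

Key concept: If we repeated this sampling process many times and computed a 98% CI each time, about 98% of those intervals would contain the true population parameter.

For this specific interval (85, 104):
- Midpoint (point estimate): 94.5
- Margin of error: 9.5

The correct interpretation is the one stating confidence that the true parameter lies in the interval — option C.

C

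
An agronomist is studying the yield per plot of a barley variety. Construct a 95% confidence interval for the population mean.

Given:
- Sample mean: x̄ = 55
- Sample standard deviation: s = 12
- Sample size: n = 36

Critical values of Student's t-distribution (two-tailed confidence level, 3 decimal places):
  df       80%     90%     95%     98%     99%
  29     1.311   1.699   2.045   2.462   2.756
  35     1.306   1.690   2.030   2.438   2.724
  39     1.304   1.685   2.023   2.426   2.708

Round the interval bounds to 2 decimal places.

The population standard deviation σ is unknown (only the sample standard deviation s is given), so use a t-interval with df = n - 1 = 36 - 1 = 35.

For 95% confidence with df = 35, t* = 2.030 (from t-table)

Standard error: SE = s/√n = 12/√36 = 2.000000

Margin of error: E = t* × SE = 2.030 × 2.000000 = 4.0600

T-interval: x̄ ± E = 55 ± 4.0600 = (50.9400, 59.0600)

Rounded to 2 decimal places:

(50.94, 59.06)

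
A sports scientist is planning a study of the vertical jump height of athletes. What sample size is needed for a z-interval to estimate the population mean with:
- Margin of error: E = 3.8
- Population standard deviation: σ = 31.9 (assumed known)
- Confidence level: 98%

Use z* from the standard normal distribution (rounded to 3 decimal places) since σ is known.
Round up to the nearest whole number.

Using z* since population σ is known (z-interval formula).

For 98% confidence, z* = 2.326 (from standard normal table)

Sample size formula for z-interval: n = (z*σ/E)²

n = (2.326 × 31.9 / 3.8)²
  = (19.526158)²
  = 381.2708

Round up to the nearest whole number: n = 382

382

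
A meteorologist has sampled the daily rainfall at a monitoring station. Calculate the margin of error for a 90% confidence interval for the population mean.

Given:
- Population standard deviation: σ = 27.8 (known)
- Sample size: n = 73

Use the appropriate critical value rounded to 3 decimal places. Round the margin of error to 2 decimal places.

The population standard deviation σ is known, so use the z-interval margin of error formula.

For 90% confidence, z* = 1.645 (from standard normal table)

Margin of error formula for z-interval: E = z* × σ/√n

E = 1.645 × 27.8/√73
  = 1.645 × 3.253744
  = 5.3524

Rounded to 2 decimal places:

5.35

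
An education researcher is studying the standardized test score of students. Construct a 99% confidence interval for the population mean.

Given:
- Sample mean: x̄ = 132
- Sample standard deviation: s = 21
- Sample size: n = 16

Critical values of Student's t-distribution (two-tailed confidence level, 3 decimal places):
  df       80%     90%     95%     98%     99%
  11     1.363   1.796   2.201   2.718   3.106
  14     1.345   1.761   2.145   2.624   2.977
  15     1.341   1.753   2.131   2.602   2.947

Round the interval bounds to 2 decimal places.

The population standard deviation σ is unknown (only the sample standard deviation s is given), so use a t-interval with df = n - 1 = 16 - 1 = 15.

For 99% confidence with df = 15, t* = 2.947 (from t-table)

Standard error: SE = s/√n = 21/√16 = 5.250000

Margin of error: E = t* × SE = 2.947 × 5.250000 = 15.4718

T-interval: x̄ ± E = 132 ± 15.4718 = (116.5282, 147.4717)

Rounded to 2 decimal places:

(116.53, 147.47)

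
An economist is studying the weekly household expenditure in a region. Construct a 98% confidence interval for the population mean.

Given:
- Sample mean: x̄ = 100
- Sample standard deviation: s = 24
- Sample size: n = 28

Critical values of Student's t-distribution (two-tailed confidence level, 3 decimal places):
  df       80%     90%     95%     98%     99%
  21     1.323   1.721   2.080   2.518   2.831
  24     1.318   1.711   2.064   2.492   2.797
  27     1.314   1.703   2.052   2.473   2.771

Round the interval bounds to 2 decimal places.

The population standard deviation σ is unknown (only the sample standard deviation s is given), so use a t-interval with df = n - 1 = 28 - 1 = 27.

For 98% confidence with df = 27, t* = 2.473 (from t-table)

Standard error: SE = s/√n = 24/√28 = 4.535574

Margin of error: E = t* × SE = 2.473 × 4.535574 = 11.2165

T-interval: x̄ ± E = 100 ± 11.2165 = (88.7835, 111.2165)

Rounded to 2 decimal places:

(88.78, 111.22)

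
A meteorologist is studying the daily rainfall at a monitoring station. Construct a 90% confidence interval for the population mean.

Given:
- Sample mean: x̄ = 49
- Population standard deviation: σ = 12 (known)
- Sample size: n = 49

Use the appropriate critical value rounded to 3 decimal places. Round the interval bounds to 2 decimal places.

The population standard deviation σ is known, so use a z-interval (standard normal critical value).

For 90% confidence, z* = 1.645 (from standard normal table)

Standard error: SE = σ/√n = 12/√49 = 1.714286

Margin of error: E = z* × SE = 1.645 × 1.714286 = 2.8200

Z-interval: x̄ ± E = 49 ± 2.8200 = (46.1800, 51.8200)

Rounded to 2 decimal places:

(46.18, 51.82)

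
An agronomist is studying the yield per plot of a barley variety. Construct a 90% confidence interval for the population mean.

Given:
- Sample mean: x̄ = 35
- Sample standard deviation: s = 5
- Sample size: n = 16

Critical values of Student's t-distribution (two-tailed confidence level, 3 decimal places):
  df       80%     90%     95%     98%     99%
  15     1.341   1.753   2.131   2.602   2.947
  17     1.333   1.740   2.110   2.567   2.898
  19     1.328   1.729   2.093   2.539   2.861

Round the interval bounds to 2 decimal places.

The population standard deviation σ is unknown (only the sample standard deviation s is given), so use a t-interval with df = n - 1 = 16 - 1 = 15.

For 90% confidence with df = 15, t* = 1.753 (from t-table)

Standard error: SE = s/√n = 5/√16 = 1.250000

Margin of error: E = t* × SE = 1.753 × 1.250000 = 2.1912

T-interval: x̄ ± E = 35 ± 2.1912 = (32.8088, 37.1912)

Rounded to 2 decimal places:

(32.81, 37.19)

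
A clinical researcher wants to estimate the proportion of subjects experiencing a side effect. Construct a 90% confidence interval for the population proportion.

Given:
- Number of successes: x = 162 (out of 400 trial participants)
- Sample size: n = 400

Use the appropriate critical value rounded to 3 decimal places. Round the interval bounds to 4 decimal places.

Sample proportion: p̂ = 162/400 = 0.405000

Check conditions for normal approximation:
  np̂ = 162 ≥ 10 ✓
  n(1-p̂) = 238 ≥ 10 ✓

The sample is large enough, so use a z-interval (normal approximation) for the proportion.

For 90% confidence, z* = 1.645 (from standard normal table)

Standard error: SE = √(p̂(1-p̂)/n) = √(0.405000×0.595000/400) = 0.02454460

Margin of error: E = z* × SE = 1.645 × 0.02454460 = 0.040376

Z-interval: p̂ ± E = 0.405000 ± 0.040376 = (0.364624, 0.445376)

Rounded to 4 decimal places:

(0.3646, 0.4454)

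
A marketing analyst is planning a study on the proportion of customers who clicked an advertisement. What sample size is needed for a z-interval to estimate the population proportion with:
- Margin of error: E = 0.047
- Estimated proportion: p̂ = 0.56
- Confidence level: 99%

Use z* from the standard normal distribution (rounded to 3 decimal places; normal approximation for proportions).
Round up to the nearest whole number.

Using z* for proportion z-interval (normal approximation).

For 99% confidence, z* = 2.576 (from standard normal table)

Sample size formula for proportion z-interval: n = z*²p̂(1-p̂)/E²

n = 2.576² × 0.56 × 0.44 / 0.047²
  = 6.635776 × 0.2464 / 0.002209
  = 740.1789

Round up to the nearest whole number: n = 741

741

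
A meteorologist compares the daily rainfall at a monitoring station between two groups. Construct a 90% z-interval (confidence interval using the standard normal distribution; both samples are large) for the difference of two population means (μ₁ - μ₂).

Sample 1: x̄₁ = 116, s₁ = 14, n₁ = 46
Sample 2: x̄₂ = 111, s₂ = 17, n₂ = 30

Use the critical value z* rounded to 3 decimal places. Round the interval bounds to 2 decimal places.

Both samples are large (n₁ = 46 ≥ 30, n₂ = 30 ≥ 30), so a z-interval for the difference of means applies.

Point estimate: x̄₁ - x̄₂ = 116 - 111 = 5

Standard error: SE = √(s₁²/n₁ + s₂²/n₂)
= √(14²/46 + 17²/30)
= √(4.260870 + 9.633333)
= 3.727493

For 90% confidence, z* = 1.645 (from standard normal table)
Margin of error: E = z* × SE = 1.645 × 3.727493 = 6.1317

Z-interval: (x̄₁ - x̄₂) ± E = 5 ± 6.1317 = (-1.1317, 11.1317)

Rounded to 2 decimal places:

(-1.13, 11.13)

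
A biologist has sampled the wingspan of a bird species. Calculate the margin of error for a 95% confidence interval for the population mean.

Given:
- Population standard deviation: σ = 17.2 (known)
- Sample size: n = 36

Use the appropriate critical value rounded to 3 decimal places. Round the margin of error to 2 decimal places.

The population standard deviation σ is known, so use the z-interval margin of error formula.

For 95% confidence, z* = 1.96 (from standard normal table)

Margin of error formula for z-interval: E = z* × σ/√n

E = 1.96 × 17.2/√36
  = 1.96 × 2.866667
  = 5.6187

Rounded to 2 decimal places:

5.62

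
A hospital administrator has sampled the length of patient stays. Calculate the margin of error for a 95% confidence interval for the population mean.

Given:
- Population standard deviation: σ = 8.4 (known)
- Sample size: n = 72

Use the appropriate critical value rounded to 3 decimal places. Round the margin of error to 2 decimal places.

The population standard deviation σ is known, so use the z-interval margin of error formula.

For 95% confidence, z* = 1.96 (from standard normal table)

Margin of error formula for z-interval: E = z* × σ/√n

E = 1.96 × 8.4/√72
  = 1.96 × 0.989949
  = 1.9403

Rounded to 2 decimal places:

1.94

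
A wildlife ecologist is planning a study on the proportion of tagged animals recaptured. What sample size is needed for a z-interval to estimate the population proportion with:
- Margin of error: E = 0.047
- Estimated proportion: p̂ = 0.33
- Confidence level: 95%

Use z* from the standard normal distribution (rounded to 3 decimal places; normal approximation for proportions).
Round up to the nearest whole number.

Using z* for proportion z-interval (normal approximation).

For 95% confidence, z* = 1.96 (from standard normal table)

Sample size formula for proportion z-interval: n = z*²p̂(1-p̂)/E²

n = 1.96² × 0.33 × 0.67 / 0.047²
  = 3.8416 × 0.2211 / 0.002209
  = 384.5078

Round up to the nearest whole number: n = 385

385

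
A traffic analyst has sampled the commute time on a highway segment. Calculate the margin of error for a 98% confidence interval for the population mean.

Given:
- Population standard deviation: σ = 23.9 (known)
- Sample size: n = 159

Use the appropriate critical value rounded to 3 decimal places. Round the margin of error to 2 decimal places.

The population standard deviation σ is known, so use the z-interval margin of error formula.

For 98% confidence, z* = 2.326 (from standard normal table)

Margin of error formula for z-interval: E = z* × σ/√n

E = 2.326 × 23.9/√159
  = 2.326 × 1.895393
  = 4.4087

Rounded to 2 decimal places:

4.41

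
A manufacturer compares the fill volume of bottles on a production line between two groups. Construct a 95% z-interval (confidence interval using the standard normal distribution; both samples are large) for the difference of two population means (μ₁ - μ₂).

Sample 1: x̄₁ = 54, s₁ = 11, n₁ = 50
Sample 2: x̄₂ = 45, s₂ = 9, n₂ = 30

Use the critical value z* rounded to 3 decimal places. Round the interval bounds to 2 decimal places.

Both samples are large (n₁ = 50 ≥ 30, n₂ = 30 ≥ 30), so a z-interval for the difference of means applies.

Point estimate: x̄₁ - x̄₂ = 54 - 45 = 9

Standard error: SE = √(s₁²/n₁ + s₂²/n₂)
= √(11²/50 + 9²/30)
= √(2.4200000 + 2.7000000)
= 2.2627417

For 95% confidence, z* = 1.96 (from standard normal table)
Margin of error: E = z* × SE = 1.96 × 2.2627417 = 4.43497

Z-interval: (x̄₁ - x̄₂) ± E = 9 ± 4.43497 = (4.56503, 13.43497)

Rounded to 2 decimal places:

(4.57, 13.43)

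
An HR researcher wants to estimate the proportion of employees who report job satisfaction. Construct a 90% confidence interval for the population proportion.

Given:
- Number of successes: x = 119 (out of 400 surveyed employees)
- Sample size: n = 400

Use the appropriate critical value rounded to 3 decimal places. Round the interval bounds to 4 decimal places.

Sample proportion: p̂ = 119/400 = 0.297500

Check conditions for normal approximation:
  np̂ = 119 ≥ 10 ✓
  n(1-p̂) = 281 ≥ 10 ✓

The sample is large enough, so use a z-interval (normal approximation) for the proportion.

For 90% confidence, z* = 1.645 (from standard normal table)

Standard error: SE = √(p̂(1-p̂)/n) = √(0.297500×0.702500/400) = 0.02285792

Margin of error: E = z* × SE = 1.645 × 0.02285792 = 0.037601

Z-interval: p̂ ± E = 0.297500 ± 0.037601 = (0.259899, 0.335101)

Rounded to 4 decimal places:

(0.2599, 0.3351)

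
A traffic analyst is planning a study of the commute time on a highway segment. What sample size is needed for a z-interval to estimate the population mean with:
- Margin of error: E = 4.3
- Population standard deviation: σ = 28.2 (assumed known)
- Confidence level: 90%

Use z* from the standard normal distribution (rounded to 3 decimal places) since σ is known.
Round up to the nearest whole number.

Using z* since population σ is known (z-interval formula).

For 90% confidence, z* = 1.645 (from standard normal table)

Sample size formula for z-interval: n = (z*σ/E)²

n = (1.645 × 28.2 / 4.3)²
  = (10.788140)²
  = 116.3840

Round up to the nearest whole number: n = 117

117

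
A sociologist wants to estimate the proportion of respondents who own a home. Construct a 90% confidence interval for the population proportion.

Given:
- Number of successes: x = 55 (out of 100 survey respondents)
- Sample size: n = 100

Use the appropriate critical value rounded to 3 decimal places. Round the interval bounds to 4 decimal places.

Sample proportion: p̂ = 55/100 = 0.550000

Check conditions for normal approximation:
  np̂ = 55 ≥ 10 ✓
  n(1-p̂) = 45 ≥ 10 ✓

The sample is large enough, so use a z-interval (normal approximation) for the proportion.

For 90% confidence, z* = 1.645 (from standard normal table)

Standard error: SE = √(p̂(1-p̂)/n) = √(0.550000×0.450000/100) = 0.04974937

Margin of error: E = z* × SE = 1.645 × 0.04974937 = 0.081838

Z-interval: p̂ ± E = 0.550000 ± 0.081838 = (0.468162, 0.631838)

Rounded to 4 decimal places:

(0.4682, 0.6318)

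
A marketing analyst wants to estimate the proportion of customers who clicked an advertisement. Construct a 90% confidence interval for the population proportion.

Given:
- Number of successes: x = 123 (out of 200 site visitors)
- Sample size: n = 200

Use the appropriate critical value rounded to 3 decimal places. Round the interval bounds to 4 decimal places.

Sample proportion: p̂ = 123/200 = 0.615000

Check conditions for normal approximation:
  np̂ = 123 ≥ 10 ✓
  n(1-p̂) = 77 ≥ 10 ✓

The sample is large enough, so use a z-interval (normal approximation) for the proportion.

For 90% confidence, z* = 1.645 (from standard normal table)

Standard error: SE = √(p̂(1-p̂)/n) = √(0.615000×0.385000/200) = 0.03440748

Margin of error: E = z* × SE = 1.645 × 0.03440748 = 0.056600

Z-interval: p̂ ± E = 0.615000 ± 0.056600 = (0.558400, 0.671600)

Rounded to 4 decimal places:

(0.5584, 0.6716)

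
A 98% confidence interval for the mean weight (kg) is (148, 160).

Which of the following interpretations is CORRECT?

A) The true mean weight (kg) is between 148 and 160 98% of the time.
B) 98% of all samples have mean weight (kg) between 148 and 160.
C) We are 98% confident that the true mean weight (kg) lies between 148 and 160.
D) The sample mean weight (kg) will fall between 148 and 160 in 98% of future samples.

A confidence interval represents our confidence in the procedure, not a probability statement about the parameter.

Key concept: If we repeated this sampling process many times and computed a 98% CI each time, about 98% of those intervals would contain the true population parameter.

For this specific interval (148, 160):
- Midpoint (point estimate): 154
- Margin of error: 6

The correct interpretation is the one stating confidence that the true parameter lies in the interval — option C.

C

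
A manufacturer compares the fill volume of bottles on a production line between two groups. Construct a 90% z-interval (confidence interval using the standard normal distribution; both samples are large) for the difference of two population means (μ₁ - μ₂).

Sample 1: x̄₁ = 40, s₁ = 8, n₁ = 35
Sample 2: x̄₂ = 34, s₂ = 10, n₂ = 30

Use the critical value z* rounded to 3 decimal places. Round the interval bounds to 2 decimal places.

Both samples are large (n₁ = 35 ≥ 30, n₂ = 30 ≥ 30), so a z-interval for the difference of means applies.

Point estimate: x̄₁ - x̄₂ = 40 - 34 = 6

Standard error: SE = √(s₁²/n₁ + s₂²/n₂)
= √(8²/35 + 10²/30)
= √(1.828571 + 3.333333)
= 2.271983

For 90% confidence, z* = 1.645 (from standard normal table)
Margin of error: E = z* × SE = 1.645 × 2.271983 = 3.7374

Z-interval: (x̄₁ - x̄₂) ± E = 6 ± 3.7374 = (2.2626, 9.7374)

Rounded to 2 decimal places:

(2.26, 9.74)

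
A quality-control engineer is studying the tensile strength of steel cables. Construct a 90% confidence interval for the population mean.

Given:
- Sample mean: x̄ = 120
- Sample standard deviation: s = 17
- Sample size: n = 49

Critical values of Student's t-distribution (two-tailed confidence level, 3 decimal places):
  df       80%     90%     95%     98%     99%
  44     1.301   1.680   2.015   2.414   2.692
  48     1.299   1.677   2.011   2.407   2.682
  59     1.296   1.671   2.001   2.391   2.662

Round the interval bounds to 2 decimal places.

The population standard deviation σ is unknown (only the sample standard deviation s is given), so use a t-interval with df = n - 1 = 49 - 1 = 48.

For 90% confidence with df = 48, t* = 1.677 (from t-table)

Standard error: SE = s/√n = 17/√49 = 2.428571

Margin of error: E = t* × SE = 1.677 × 2.428571 = 4.0727

T-interval: x̄ ± E = 120 ± 4.0727 = (115.9273, 124.0727)

Rounded to 2 decimal places:

(115.93, 124.07)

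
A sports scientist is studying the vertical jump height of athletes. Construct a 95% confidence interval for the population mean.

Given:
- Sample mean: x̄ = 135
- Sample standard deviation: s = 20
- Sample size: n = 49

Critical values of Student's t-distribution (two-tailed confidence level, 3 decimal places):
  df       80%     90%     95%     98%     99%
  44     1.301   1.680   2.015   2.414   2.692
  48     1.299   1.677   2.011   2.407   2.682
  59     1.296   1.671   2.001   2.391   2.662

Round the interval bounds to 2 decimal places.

The population standard deviation σ is unknown (only the sample standard deviation s is given), so use a t-interval with df = n - 1 = 49 - 1 = 48.

For 95% confidence with df = 48, t* = 2.011 (from t-table)

Standard error: SE = s/√n = 20/√49 = 2.857143

Margin of error: E = t* × SE = 2.011 × 2.857143 = 5.7457

T-interval: x̄ ± E = 135 ± 5.7457 = (129.2543, 140.7457)

Rounded to 2 decimal places:

(129.25, 140.75)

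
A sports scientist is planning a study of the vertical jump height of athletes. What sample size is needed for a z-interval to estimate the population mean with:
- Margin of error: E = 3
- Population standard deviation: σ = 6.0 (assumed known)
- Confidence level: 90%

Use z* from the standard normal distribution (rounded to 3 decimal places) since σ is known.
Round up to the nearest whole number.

Using z* since population σ is known (z-interval formula).

For 90% confidence, z* = 1.645 (from standard normal table)

Sample size formula for z-interval: n = (z*σ/E)²

n = (1.645 × 6.0 / 3)²
  = (3.290000)²
  = 10.8241

Round up to the nearest whole number: n = 11

11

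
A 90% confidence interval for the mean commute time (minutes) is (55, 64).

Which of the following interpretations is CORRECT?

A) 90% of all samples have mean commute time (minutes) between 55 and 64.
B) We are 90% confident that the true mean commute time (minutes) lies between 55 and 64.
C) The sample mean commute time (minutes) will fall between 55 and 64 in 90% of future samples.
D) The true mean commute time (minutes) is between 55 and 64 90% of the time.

A confidence interval represents our confidence in the procedure, not a probability statement about the parameter.

Key concept: If we repeated this sampling process many times and computed a 90% CI each time, about 90% of those intervals would contain the true population parameter.

For this specific interval (55, 64):
- Midpoint (point estimate): 59.5
- Margin of error: 4.5

The correct interpretation is the one stating confidence that the true parameter lies in the interval — option B.

B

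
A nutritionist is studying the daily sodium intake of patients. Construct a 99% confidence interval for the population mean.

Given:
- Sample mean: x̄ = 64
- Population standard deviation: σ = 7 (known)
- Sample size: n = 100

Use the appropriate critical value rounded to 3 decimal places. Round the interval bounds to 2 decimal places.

The population standard deviation σ is known, so use a z-interval (standard normal critical value).

For 99% confidence, z* = 2.576 (from standard normal table)

Standard error: SE = σ/√n = 7/√100 = 0.700000

Margin of error: E = z* × SE = 2.576 × 0.700000 = 1.8032

Z-interval: x̄ ± E = 64 ± 1.8032 = (62.1968, 65.8032)

Rounded to 2 decimal places:

(62.20, 65.80)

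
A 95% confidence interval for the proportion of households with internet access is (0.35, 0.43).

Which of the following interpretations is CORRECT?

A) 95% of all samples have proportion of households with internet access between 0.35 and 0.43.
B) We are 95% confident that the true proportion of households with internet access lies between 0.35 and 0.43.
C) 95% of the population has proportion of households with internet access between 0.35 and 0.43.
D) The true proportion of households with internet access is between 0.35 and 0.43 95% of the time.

A confidence interval represents our confidence in the procedure, not a probability statement about the parameter.

Key concept: If we repeated this sampling process many times and computed a 95% CI each time, about 95% of those intervals would contain the true population parameter.

For this specific interval (0.35, 0.43):
- Midpoint (point estimate): 0.39
- Margin of error: 0.04

The correct interpretation is the one stating confidence that the true parameter lies in the interval — option B.

B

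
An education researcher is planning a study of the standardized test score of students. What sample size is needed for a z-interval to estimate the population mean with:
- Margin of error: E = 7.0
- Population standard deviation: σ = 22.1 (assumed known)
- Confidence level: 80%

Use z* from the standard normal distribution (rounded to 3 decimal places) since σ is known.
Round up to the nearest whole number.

Using z* since population σ is known (z-interval formula).

For 80% confidence, z* = 1.282 (from standard normal table)

Sample size formula for z-interval: n = (z*σ/E)²

n = (1.282 × 22.1 / 7.0)²
  = (4.047457)²
  = 16.3819

Round up to the nearest whole number: n = 17

17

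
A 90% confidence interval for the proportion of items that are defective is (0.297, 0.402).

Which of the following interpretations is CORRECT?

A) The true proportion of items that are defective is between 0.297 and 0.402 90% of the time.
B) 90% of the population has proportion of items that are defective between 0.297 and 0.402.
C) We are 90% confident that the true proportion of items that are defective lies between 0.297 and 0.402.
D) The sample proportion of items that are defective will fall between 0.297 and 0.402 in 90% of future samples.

A confidence interval represents our confidence in the procedure, not a probability statement about the parameter.

Key concept: If we repeated this sampling process many times and computed a 90% CI each time, about 90% of those intervals would contain the true population parameter.

For this specific interval (0.297, 0.402):
- Midpoint (point estimate): 0.3495
- Margin of error: 0.0525

The correct interpretation is the one stating confidence that the true parameter lies in the interval — option C.

C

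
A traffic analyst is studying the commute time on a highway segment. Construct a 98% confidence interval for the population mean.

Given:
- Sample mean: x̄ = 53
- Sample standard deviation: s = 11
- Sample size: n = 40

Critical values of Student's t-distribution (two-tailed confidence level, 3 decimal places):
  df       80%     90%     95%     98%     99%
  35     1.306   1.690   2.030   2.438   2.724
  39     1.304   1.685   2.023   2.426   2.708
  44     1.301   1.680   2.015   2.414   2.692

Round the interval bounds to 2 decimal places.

The population standard deviation σ is unknown (only the sample standard deviation s is given), so use a t-interval with df = n - 1 = 40 - 1 = 39.

For 98% confidence with df = 39, t* = 2.426 (from t-table)

Standard error: SE = s/√n = 11/√40 = 1.739253

Margin of error: E = t* × SE = 2.426 × 1.739253 = 4.2194

T-interval: x̄ ± E = 53 ± 4.2194 = (48.7806, 57.2194)

Rounded to 2 decimal places:

(48.78, 57.22)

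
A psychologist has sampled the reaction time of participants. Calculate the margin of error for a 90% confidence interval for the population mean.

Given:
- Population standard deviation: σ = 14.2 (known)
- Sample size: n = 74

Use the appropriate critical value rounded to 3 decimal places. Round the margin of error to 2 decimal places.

The population standard deviation σ is known, so use the z-interval margin of error formula.

For 90% confidence, z* = 1.645 (from standard normal table)

Margin of error formula for z-interval: E = z* × σ/√n

E = 1.645 × 14.2/√74
  = 1.645 × 1.650716
  = 2.7154

Rounded to 2 decimal places:

2.72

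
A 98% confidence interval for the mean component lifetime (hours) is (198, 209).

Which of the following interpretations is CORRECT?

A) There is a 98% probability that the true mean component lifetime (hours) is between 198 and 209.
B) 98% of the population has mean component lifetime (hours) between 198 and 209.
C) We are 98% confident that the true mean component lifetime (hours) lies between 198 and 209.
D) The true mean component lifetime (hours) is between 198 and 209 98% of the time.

A confidence interval represents our confidence in the procedure, not a probability statement about the parameter.

Key concept: If we repeated this sampling process many times and computed a 98% CI each time, about 98% of those intervals would contain the true population parameter.

For this specific interval (198, 209):
- Midpoint (point estimate): 203.5
- Margin of error: 5.5

The correct interpretation is the one stating confidence that the true parameter lies in the interval — option C.

C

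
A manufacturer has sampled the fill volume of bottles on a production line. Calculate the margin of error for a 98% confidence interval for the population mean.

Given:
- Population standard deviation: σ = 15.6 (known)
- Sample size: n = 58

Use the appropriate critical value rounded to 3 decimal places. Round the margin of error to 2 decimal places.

The population standard deviation σ is known, so use the z-interval margin of error formula.

For 98% confidence, z* = 2.326 (from standard normal table)

Margin of error formula for z-interval: E = z* × σ/√n

E = 2.326 × 15.6/√58
  = 2.326 × 2.048380
  = 4.7645

Rounded to 2 decimal places:

4.76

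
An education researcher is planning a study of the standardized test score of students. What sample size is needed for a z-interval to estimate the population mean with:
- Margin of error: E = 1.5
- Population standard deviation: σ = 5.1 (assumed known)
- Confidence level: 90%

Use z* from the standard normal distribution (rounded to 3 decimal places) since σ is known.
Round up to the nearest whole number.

Using z* since population σ is known (z-interval formula).

For 90% confidence, z* = 1.645 (from standard normal table)

Sample size formula for z-interval: n = (z*σ/E)²

n = (1.645 × 5.1 / 1.5)²
  = (5.593000)²
  = 31.2816

Round up to the nearest whole number: n = 32

32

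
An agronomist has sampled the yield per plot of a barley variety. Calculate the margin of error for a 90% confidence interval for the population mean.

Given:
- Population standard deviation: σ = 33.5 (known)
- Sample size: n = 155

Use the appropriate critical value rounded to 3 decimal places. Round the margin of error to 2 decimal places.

The population standard deviation σ is known, so use the z-interval margin of error formula.

For 90% confidence, z* = 1.645 (from standard normal table)

Margin of error formula for z-interval: E = z* × σ/√n

E = 1.645 × 33.5/√155
  = 1.645 × 2.690785
  = 4.4263

Rounded to 2 decimal places:

4.43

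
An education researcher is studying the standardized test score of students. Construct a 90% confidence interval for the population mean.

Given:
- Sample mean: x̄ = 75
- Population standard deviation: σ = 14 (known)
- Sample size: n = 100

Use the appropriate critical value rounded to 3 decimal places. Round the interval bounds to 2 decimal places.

The population standard deviation σ is known, so use a z-interval (standard normal critical value).

For 90% confidence, z* = 1.645 (from standard normal table)

Standard error: SE = σ/√n = 14/√100 = 1.400000

Margin of error: E = z* × SE = 1.645 × 1.400000 = 2.3030

Z-interval: x̄ ± E = 75 ± 2.3030 = (72.6970, 77.3030)

Rounded to 2 decimal places:

(72.70, 77.30)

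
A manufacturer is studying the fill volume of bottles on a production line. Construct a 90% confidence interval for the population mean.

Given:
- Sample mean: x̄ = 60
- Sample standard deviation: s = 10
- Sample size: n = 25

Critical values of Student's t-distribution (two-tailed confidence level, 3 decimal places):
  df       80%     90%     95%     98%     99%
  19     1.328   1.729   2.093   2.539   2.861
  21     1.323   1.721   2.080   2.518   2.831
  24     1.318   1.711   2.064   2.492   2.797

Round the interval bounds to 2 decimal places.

The population standard deviation σ is unknown (only the sample standard deviation s is given), so use a t-interval with df = n - 1 = 25 - 1 = 24.

For 90% confidence with df = 24, t* = 1.711 (from t-table)

Standard error: SE = s/√n = 10/√25 = 2.000000

Margin of error: E = t* × SE = 1.711 × 2.000000 = 3.4220

T-interval: x̄ ± E = 60 ± 3.4220 = (56.5780, 63.4220)

Rounded to 2 decimal places:

(56.58, 63.42)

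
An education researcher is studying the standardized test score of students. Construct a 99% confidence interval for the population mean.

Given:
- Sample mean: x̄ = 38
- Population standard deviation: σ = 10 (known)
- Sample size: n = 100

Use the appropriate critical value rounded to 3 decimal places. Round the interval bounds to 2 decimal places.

The population standard deviation σ is known, so use a z-interval (standard normal critical value).

For 99% confidence, z* = 2.576 (from standard normal table)

Standard error: SE = σ/√n = 10/√100 = 1.000000

Margin of error: E = z* × SE = 2.576 × 1.000000 = 2.5760

Z-interval: x̄ ± E = 38 ± 2.5760 = (35.4240, 40.5760)

Rounded to 2 decimal places:

(35.42, 40.58)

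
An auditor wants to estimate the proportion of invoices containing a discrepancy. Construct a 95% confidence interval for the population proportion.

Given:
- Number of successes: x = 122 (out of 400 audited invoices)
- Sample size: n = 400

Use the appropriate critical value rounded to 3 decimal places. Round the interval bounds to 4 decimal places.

Sample proportion: p̂ = 122/400 = 0.305000

Check conditions for normal approximation:
  np̂ = 122 ≥ 10 ✓
  n(1-p̂) = 278 ≥ 10 ✓

The sample is large enough, so use a z-interval (normal approximation) for the proportion.

For 95% confidence, z* = 1.96 (from standard normal table)

Standard error: SE = √(p̂(1-p̂)/n) = √(0.305000×0.695000/400) = 0.02302037

Margin of error: E = z* × SE = 1.96 × 0.02302037 = 0.045120

Z-interval: p̂ ± E = 0.305000 ± 0.045120 = (0.259880, 0.350120)

Rounded to 4 decimal places:

(0.2599, 0.3501)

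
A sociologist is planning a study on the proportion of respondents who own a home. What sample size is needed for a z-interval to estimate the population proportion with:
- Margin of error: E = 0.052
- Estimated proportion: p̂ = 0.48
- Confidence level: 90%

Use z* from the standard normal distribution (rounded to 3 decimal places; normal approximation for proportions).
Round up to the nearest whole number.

Using z* for proportion z-interval (normal approximation).

For 90% confidence, z* = 1.645 (from standard normal table)

Sample size formula for proportion z-interval: n = z*²p̂(1-p̂)/E²

n = 1.645² × 0.48 × 0.52 / 0.052²
  = 2.706025 × 0.2496 / 0.002704
  = 249.7869

Round up to the nearest whole number: n = 250

250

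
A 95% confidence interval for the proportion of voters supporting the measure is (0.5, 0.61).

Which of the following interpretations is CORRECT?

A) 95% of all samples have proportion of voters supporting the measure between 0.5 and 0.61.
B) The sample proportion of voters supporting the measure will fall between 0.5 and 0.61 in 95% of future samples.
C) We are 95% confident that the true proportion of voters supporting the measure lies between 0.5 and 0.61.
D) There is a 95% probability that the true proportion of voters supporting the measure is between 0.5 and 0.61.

A confidence interval represents our confidence in the procedure, not a probability statement about the parameter.

Key concept: If we repeated this sampling process many times and computed a 95% CI each time, about 95% of those intervals would contain the true population parameter.

For this specific interval (0.5, 0.61):
- Midpoint (point estimate): 0.555
- Margin of error: 0.055

The correct interpretation is the one stating confidence that the true parameter lies in the interval — option C.

C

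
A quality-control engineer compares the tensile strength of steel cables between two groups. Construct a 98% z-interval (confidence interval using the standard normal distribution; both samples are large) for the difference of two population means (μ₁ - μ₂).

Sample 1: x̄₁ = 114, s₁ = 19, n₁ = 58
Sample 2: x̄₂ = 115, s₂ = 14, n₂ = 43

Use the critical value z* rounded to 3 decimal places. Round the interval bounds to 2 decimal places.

Both samples are large (n₁ = 58 ≥ 30, n₂ = 43 ≥ 30), so a z-interval for the difference of means applies.

Point estimate: x̄₁ - x̄₂ = 114 - 115 = -1

Standard error: SE = √(s₁²/n₁ + s₂²/n₂)
= √(19²/58 + 14²/43)
= √(6.224138 + 4.558140)
= 3.283638

For 98% confidence, z* = 2.326 (from standard normal table)
Margin of error: E = z* × SE = 2.326 × 3.283638 = 7.6377

Z-interval: (x̄₁ - x̄₂) ± E = -1 ± 7.6377 = (-8.6377, 6.6377)

Rounded to 2 decimal places:

(-8.64, 6.64)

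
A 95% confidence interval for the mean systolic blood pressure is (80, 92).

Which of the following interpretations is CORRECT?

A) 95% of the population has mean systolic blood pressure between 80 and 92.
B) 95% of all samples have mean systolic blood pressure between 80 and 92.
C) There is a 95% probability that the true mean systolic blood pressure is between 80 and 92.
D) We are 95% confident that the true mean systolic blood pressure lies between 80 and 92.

A confidence interval represents our confidence in the procedure, not a probability statement about the parameter.

Key concept: If we repeated this sampling process many times and computed a 95% CI each time, about 95% of those intervals would contain the true population parameter.

For this specific interval (80, 92):
- Midpoint (point estimate): 86
- Margin of error: 6

The correct interpretation is the one stating confidence that the true parameter lies in the interval — option D.

D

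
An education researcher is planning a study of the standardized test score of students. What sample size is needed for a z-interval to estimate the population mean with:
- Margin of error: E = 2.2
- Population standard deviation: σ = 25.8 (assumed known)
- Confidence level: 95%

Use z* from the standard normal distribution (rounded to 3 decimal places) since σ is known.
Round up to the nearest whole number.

Using z* since population σ is known (z-interval formula).

For 95% confidence, z* = 1.96 (from standard normal table)

Sample size formula for z-interval: n = (z*σ/E)²

n = (1.96 × 25.8 / 2.2)²
  = (22.985455)²
  = 528.3311

Round up to the nearest whole number: n = 529

529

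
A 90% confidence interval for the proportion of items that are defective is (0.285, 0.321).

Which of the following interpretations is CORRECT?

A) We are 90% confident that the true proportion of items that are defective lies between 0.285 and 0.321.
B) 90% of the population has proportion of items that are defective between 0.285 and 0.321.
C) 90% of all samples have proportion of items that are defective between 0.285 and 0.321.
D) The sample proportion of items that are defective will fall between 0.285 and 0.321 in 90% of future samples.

A confidence interval represents our confidence in the procedure, not a probability statement about the parameter.

Key concept: If we repeated this sampling process many times and computed a 90% CI each time, about 90% of those intervals would contain the true population parameter.

For this specific interval (0.285, 0.321):
- Midpoint (point estimate): 0.303
- Margin of error: 0.018

The correct interpretation is the one stating confidence that the true parameter lies in the interval — option A.

A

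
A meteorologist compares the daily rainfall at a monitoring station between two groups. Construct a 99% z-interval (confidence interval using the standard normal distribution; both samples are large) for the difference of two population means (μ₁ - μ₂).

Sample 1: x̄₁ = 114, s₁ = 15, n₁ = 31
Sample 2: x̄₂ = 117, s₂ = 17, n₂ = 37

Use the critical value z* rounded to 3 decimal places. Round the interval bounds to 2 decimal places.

Both samples are large (n₁ = 31 ≥ 30, n₂ = 37 ≥ 30), so a z-interval for the difference of means applies.

Point estimate: x̄₁ - x̄₂ = 114 - 117 = -3

Standard error: SE = √(s₁²/n₁ + s₂²/n₂)
= √(15²/31 + 17²/37)
= √(7.258065 + 7.810811)
= 3.881865

For 99% confidence, z* = 2.576 (from standard normal table)
Margin of error: E = z* × SE = 2.576 × 3.881865 = 9.9997

Z-interval: (x̄₁ - x̄₂) ± E = -3 ± 9.9997 = (-12.9997, 6.9997)

Rounded to 2 decimal places:

(-13.00, 7.00)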